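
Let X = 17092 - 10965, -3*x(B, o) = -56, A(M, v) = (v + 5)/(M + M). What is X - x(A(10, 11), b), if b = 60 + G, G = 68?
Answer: 18325/3 ≈ 6108.3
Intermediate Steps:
A(M, v) = (5 + v)/(2*M) (A(M, v) = (5 + v)/((2*M)) = (5 + v)*(1/(2*M)) = (5 + v)/(2*M))
b = 128 (b = 60 + 68 = 128)
x(B, o) = 56/3 (x(B, o) = -⅓*(-56) = 56/3)
X = 6127
X - x(A(10, 11), b) = 6127 - 1*56/3 = 6127 - 56/3 = 18325/3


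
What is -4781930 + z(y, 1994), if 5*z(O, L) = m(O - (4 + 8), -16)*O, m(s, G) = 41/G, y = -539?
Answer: -382532301/80 ≈ -4.7817e+6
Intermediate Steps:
z(O, L) = -41*O/80 (z(O, L) = ((41/(-16))*O)/5 = ((41*(-1/16))*O)/5 = (-41*O/16)/5 = -41*O/80)
-4781930 + z(y, 1994) = -4781930 - 41/80*(-539) = -4781930 + 22099/80 = -382532301/80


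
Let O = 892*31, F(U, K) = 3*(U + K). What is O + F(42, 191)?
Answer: 28351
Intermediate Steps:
F(U, K) = 3*K + 3*U (F(U, K) = 3*(K + U) = 3*K + 3*U)
O = 27652
O + F(42, 191) = 27652 + (3*191 + 3*42) = 27652 + (573 + 126) = 27652 + 699 = 28351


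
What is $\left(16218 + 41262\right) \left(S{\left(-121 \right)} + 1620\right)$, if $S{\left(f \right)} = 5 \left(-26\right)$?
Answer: $85645200$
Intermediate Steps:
$S{\left(f \right)} = -130$
$\left(16218 + 41262\right) \left(S{\left(-121 \right)} + 1620\right) = \left(16218 + 41262\right) \left(-130 + 1620\right) = 57480 \cdot 1490 = 85645200$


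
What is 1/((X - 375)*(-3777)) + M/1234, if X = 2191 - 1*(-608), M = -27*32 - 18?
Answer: -4037553185/5648911416 ≈ -0.71475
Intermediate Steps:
M = -882 (M = -864 - 18 = -882)
X = 2799 (X = 2191 + 608 = 2799)
1/((X - 375)*(-3777)) + M/1234 = 1/((2799 - 375)*(-3777)) - 882/1234 = -1/3777/2424 - 882*1/1234 = (1/2424)*(-1/3777) - 441/617 = -1/9155448 - 441/617 = -4037553185/5648911416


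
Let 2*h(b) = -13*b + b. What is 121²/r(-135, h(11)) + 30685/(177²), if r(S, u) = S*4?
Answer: -49124221/1879740 ≈ -26.134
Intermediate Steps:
h(b) = -6*b (h(b) = (-13*b + b)/2 = (-12*b)/2 = -6*b)
r(S, u) = 4*S
121²/r(-135, h(11)) + 30685/(177²) = 121²/((4*(-135))) + 30685/(177²) = 14641/(-540) + 30685/31329 = 14641*(-1/540) + 30685*(1/31329) = -14641/540 + 30685/31329 = -49124221/1879740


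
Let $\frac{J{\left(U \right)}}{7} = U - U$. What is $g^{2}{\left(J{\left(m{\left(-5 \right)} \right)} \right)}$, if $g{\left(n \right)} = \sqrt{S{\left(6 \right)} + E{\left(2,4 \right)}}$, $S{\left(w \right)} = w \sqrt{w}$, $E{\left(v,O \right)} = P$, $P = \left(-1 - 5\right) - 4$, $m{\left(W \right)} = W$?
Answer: $-10 + 6 \sqrt{6} \approx 4.6969$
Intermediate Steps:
$J{\left(U \right)} = 0$ ($J{\left(U \right)} = 7 \left(U - U\right) = 7 \cdot 0 = 0$)
$P = -10$ ($P = -6 - 4 = -10$)
$E{\left(v,O \right)} = -10$
$S{\left(w \right)} = w^{\frac{3}{2}}$
$g{\left(n \right)} = \sqrt{-10 + 6 \sqrt{6}}$ ($g{\left(n \right)} = \sqrt{6^{\frac{3}{2}} - 10} = \sqrt{6 \sqrt{6} - 10} = \sqrt{-10 + 6 \sqrt{6}}$)
$g^{2}{\left(J{\left(m{\left(-5 \right)} \right)} \right)} = \left(\sqrt{-10 + 6 \sqrt{6}}\right)^{2} = -10 + 6 \sqrt{6}$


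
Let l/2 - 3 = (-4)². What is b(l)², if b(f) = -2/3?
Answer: 4/9 ≈ 0.44444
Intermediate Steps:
l = 38 (l = 6 + 2*(-4)² = 6 + 2*16 = 6 + 32 = 38)
b(f) = -⅔ (b(f) = -2*⅓ = -⅔)
b(l)² = (-⅔)² = 4/9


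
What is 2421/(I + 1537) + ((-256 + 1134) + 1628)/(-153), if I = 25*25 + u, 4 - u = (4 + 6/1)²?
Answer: -4806983/316098 ≈ -15.207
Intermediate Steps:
u = -96 (u = 4 - (4 + 6/1)² = 4 - (4 + 6*1)² = 4 - (4 + 6)² = 4 - 1*10² = 4 - 1*100 = 4 - 100 = -96)
I = 529 (I = 25*25 - 96 = 625 - 96 = 529)
2421/(I + 1537) + ((-256 + 1134) + 1628)/(-153) = 2421/(529 + 1537) + ((-256 + 1134) + 1628)/(-153) = 2421/2066 + (878 + 1628)*(-1/153) = 2421*(1/2066) + 2506*(-1/153) = 2421/2066 - 2506/153 = -4806983/316098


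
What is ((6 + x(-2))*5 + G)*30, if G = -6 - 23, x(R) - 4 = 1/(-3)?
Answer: 580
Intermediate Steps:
x(R) = 11/3 (x(R) = 4 + 1/(-3) = 4 - 1/3 = 11/3)
G = -29
((6 + x(-2))*5 + G)*30 = ((6 + 11/3)*5 - 29)*30 = ((29/3)*5 - 29)*30 = (145/3 - 29)*30 = (58/3)*30 = 580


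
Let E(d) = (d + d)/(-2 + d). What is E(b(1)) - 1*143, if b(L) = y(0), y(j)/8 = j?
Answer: -143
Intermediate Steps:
y(j) = 8*j
b(L) = 0 (b(L) = 8*0 = 0)
E(d) = 2*d/(-2 + d) (E(d) = (2*d)/(-2 + d) = 2*d/(-2 + d))
E(b(1)) - 1*143 = 2*0/(-2 + 0) - 1*143 = 2*0/(-2) - 143 = 2*0*(-½) - 143 = 0 - 143 = -143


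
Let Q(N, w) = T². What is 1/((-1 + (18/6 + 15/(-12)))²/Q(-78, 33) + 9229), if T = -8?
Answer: 1024/9450505 ≈ 0.00010835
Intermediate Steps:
Q(N, w) = 64 (Q(N, w) = (-8)² = 64)
1/((-1 + (18/6 + 15/(-12)))²/Q(-78, 33) + 9229) = 1/((-1 + (18/6 + 15/(-12)))²/64 + 9229) = 1/((-1 + (18*(⅙) + 15*(-1/12)))²*(1/64) + 9229) = 1/((-1 + (3 - 5/4))²*(1/64) + 9229) = 1/((-1 + 7/4)²*(1/64) + 9229) = 1/((¾)²*(1/64) + 9229) = 1/((9/16)*(1/64) + 9229) = 1/(9/1024 + 9229) = 1/(9450505/1024) = 1024/9450505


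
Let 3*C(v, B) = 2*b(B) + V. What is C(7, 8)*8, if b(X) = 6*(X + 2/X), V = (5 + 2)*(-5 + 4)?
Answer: 736/3 ≈ 245.33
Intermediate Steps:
V = -7 (V = 7*(-1) = -7)
b(X) = 6*X + 12/X
C(v, B) = -7/3 + 4*B + 8/B (C(v, B) = (2*(6*B + 12/B) - 7)/3 = ((12*B + 24/B) - 7)/3 = (-7 + 12*B + 24/B)/3 = -7/3 + 4*B + 8/B)
C(7, 8)*8 = (-7/3 + 4*8 + 8/8)*8 = (-7/3 + 32 + 8*(1/8))*8 = (-7/3 + 32 + 1)*8 = (92/3)*8 = 736/3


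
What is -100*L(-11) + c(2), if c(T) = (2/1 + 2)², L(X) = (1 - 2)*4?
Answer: 416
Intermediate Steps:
L(X) = -4 (L(X) = -1*4 = -4)
c(T) = 16 (c(T) = (2*1 + 2)² = (2 + 2)² = 4² = 16)
-100*L(-11) + c(2) = -100*(-4) + 16 = 400 + 16 = 416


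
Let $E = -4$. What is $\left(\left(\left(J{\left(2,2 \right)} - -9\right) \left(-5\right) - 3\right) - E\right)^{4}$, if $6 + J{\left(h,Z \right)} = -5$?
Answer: $14641$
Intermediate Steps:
$J{\left(h,Z \right)} = -11$ ($J{\left(h,Z \right)} = -6 - 5 = -11$)
$\left(\left(\left(J{\left(2,2 \right)} - -9\right) \left(-5\right) - 3\right) - E\right)^{4} = \left(\left(\left(-11 - -9\right) \left(-5\right) - 3\right) - -4\right)^{4} = \left(\left(\left(-11 + 9\right) \left(-5\right) - 3\right) + 4\right)^{4} = \left(\left(\left(-2\right) \left(-5\right) - 3\right) + 4\right)^{4} = \left(\left(10 - 3\right) + 4\right)^{4} = \left(7 + 4\right)^{4} = 11^{4} = 14641$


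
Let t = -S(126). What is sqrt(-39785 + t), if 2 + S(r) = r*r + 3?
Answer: I*sqrt(55662) ≈ 235.93*I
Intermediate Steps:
S(r) = 1 + r**2 (S(r) = -2 + (r*r + 3) = -2 + (r**2 + 3) = -2 + (3 + r**2) = 1 + r**2)
t = -15877 (t = -(1 + 126**2) = -(1 + 15876) = -1*15877 = -15877)
sqrt(-39785 + t) = sqrt(-39785 - 15877) = sqrt(-55662) = I*sqrt(55662)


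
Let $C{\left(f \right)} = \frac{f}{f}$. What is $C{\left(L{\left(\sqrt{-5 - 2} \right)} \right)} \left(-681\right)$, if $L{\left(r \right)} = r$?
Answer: $-681$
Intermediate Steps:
$C{\left(f \right)} = 1$
$C{\left(L{\left(\sqrt{-5 - 2} \right)} \right)} \left(-681\right) = 1 \left(-681\right) = -681$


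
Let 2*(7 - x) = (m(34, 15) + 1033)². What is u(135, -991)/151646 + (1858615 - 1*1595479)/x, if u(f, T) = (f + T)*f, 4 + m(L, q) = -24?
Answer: -98261957436/76582064053 ≈ -1.2831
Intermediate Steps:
m(L, q) = -28 (m(L, q) = -4 - 24 = -28)
u(f, T) = f*(T + f) (u(f, T) = (T + f)*f = f*(T + f))
x = -1010011/2 (x = 7 - (-28 + 1033)²/2 = 7 - ½*1005² = 7 - ½*1010025 = 7 - 1010025/2 = -1010011/2 ≈ -5.0501e+5)
u(135, -991)/151646 + (1858615 - 1*1595479)/x = (135*(-991 + 135))/151646 + (1858615 - 1*1595479)/(-1010011/2) = (135*(-856))*(1/151646) + (1858615 - 1595479)*(-2/1010011) = -115560*1/151646 + 263136*(-2/1010011) = -57780/75823 - 526272/1010011 = -98261957436/76582064053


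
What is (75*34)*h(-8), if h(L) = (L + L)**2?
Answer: 652800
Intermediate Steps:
h(L) = 4*L**2 (h(L) = (2*L)**2 = 4*L**2)
(75*34)*h(-8) = (75*34)*(4*(-8)**2) = 2550*(4*64) = 2550*256 = 652800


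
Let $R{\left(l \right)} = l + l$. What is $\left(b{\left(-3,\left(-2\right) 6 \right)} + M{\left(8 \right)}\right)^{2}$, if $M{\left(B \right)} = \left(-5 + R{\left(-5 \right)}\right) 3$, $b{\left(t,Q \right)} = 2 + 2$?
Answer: $1681$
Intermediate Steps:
$R{\left(l \right)} = 2 l$
$b{\left(t,Q \right)} = 4$
$M{\left(B \right)} = -45$ ($M{\left(B \right)} = \left(-5 + 2 \left(-5\right)\right) 3 = \left(-5 - 10\right) 3 = \left(-15\right) 3 = -45$)
$\left(b{\left(-3,\left(-2\right) 6 \right)} + M{\left(8 \right)}\right)^{2} = \left(4 - 45\right)^{2} = \left(-41\right)^{2} = 1681$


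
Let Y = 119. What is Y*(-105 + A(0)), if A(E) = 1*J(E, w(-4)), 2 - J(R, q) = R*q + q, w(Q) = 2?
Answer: -12495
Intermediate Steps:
J(R, q) = 2 - q - R*q (J(R, q) = 2 - (R*q + q) = 2 - (q + R*q) = 2 + (-q - R*q) = 2 - q - R*q)
A(E) = -2*E (A(E) = 1*(2 - 1*2 - 1*E*2) = 1*(2 - 2 - 2*E) = 1*(-2*E) = -2*E)
Y*(-105 + A(0)) = 119*(-105 - 2*0) = 119*(-105 + 0) = 119*(-105) = -12495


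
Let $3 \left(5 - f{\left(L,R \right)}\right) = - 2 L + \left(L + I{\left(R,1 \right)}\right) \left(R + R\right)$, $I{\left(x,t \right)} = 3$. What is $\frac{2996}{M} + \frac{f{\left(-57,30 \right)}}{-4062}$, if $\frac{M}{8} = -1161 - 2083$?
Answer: $- \frac{1639229}{4392376} \approx -0.3732$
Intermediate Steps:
$f{\left(L,R \right)} = 5 + \frac{2 L}{3} - \frac{2 R \left(3 + L\right)}{3}$ ($f{\left(L,R \right)} = 5 - \frac{- 2 L + \left(L + 3\right) \left(R + R\right)}{3} = 5 - \frac{- 2 L + \left(3 + L\right) 2 R}{3} = 5 - \frac{- 2 L + 2 R \left(3 + L\right)}{3} = 5 + \left(\frac{2 L}{3} - \frac{2 R \left(3 + L\right)}{3}\right) = 5 + \frac{2 L}{3} - \frac{2 R \left(3 + L\right)}{3}$)
$M = -25952$ ($M = 8 \left(-1161 - 2083\right) = 8 \left(-3244\right) = -25952$)
$\frac{2996}{M} + \frac{f{\left(-57,30 \right)}}{-4062} = \frac{2996}{-25952} + \frac{5 - 60 + \frac{2}{3} \left(-57\right) - \left(-38\right) 30}{-4062} = 2996 \left(- \frac{1}{25952}\right) + \left(5 - 60 - 38 + 1140\right) \left(- \frac{1}{4062}\right) = - \frac{749}{6488} + 1047 \left(- \frac{1}{4062}\right) = - \frac{749}{6488} - \frac{349}{1354} = - \frac{1639229}{4392376}$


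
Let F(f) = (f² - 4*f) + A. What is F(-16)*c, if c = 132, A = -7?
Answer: 41316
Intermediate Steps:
F(f) = -7 + f² - 4*f (F(f) = (f² - 4*f) - 7 = -7 + f² - 4*f)
F(-16)*c = (-7 + (-16)² - 4*(-16))*132 = (-7 + 256 + 64)*132 = 313*132 = 41316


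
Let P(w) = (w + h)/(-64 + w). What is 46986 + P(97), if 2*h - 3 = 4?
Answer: 1033759/22 ≈ 46989.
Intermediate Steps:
h = 7/2 (h = 3/2 + (½)*4 = 3/2 + 2 = 7/2 ≈ 3.5000)
P(w) = (7/2 + w)/(-64 + w) (P(w) = (w + 7/2)/(-64 + w) = (7/2 + w)/(-64 + w))
46986 + P(97) = 46986 + (7/2 + 97)/(-64 + 97) = 46986 + (201/2)/33 = 46986 + (1/33)*(201/2) = 46986 + 67/22 = 1033759/22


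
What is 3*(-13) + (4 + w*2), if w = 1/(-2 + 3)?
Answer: -33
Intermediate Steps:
w = 1 (w = 1/1 = 1)
3*(-13) + (4 + w*2) = 3*(-13) + (4 + 1*2) = -39 + (4 + 2) = -39 + 6 = -33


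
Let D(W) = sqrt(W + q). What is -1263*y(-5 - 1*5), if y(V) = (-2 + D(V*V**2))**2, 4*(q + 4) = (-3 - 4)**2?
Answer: 4990113/4 + 2526*I*sqrt(3967) ≈ 1.2475e+6 + 1.591e+5*I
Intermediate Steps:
q = 33/4 (q = -4 + (-3 - 4)**2/4 = -4 + (1/4)*(-7)**2 = -4 + (1/4)*49 = -4 + 49/4 = 33/4 ≈ 8.2500)
D(W) = sqrt(33/4 + W) (D(W) = sqrt(W + 33/4) = sqrt(33/4 + W))
y(V) = (-2 + sqrt(33 + 4*V**3)/2)**2 (y(V) = (-2 + sqrt(33 + 4*(V*V**2))/2)**2 = (-2 + sqrt(33 + 4*V**3)/2)**2)
-1263*y(-5 - 1*5) = -1263*(-4 + sqrt(33 + 4*(-5 - 1*5)**3))**2/4 = -1263*(-4 + sqrt(33 + 4*(-5 - 5)**3))**2/4 = -1263*(-4 + sqrt(33 + 4*(-10)**3))**2/4 = -1263*(-4 + sqrt(33 + 4*(-1000)))**2/4 = -1263*(-4 + sqrt(33 - 4000))**2/4 = -1263*(-4 + sqrt(-3967))**2/4 = -1263*(-4 + I*sqrt(3967))**2/4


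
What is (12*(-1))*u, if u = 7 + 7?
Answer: -168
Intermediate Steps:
u = 14
(12*(-1))*u = (12*(-1))*14 = -12*14 = -168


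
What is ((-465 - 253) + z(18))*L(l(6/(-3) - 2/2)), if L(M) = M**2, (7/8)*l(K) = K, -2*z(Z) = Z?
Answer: -418752/49 ≈ -8546.0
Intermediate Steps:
z(Z) = -Z/2
l(K) = 8*K/7
((-465 - 253) + z(18))*L(l(6/(-3) - 2/2)) = ((-465 - 253) - 1/2*18)*(8*(6/(-3) - 2/2)/7)**2 = (-718 - 9)*(8*(6*(-1/3) - 2*1/2)/7)**2 = -727*64*(-2 - 1)**2/49 = -727*((8/7)*(-3))**2 = -727*(-24/7)**2 = -727*576/49 = -418752/49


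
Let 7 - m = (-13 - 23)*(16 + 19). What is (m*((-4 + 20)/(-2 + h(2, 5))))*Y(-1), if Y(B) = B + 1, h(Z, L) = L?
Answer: 0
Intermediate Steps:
Y(B) = 1 + B
m = 1267 (m = 7 - (-13 - 23)*(16 + 19) = 7 - (-36)*35 = 7 - 1*(-1260) = 7 + 1260 = 1267)
(m*((-4 + 20)/(-2 + h(2, 5))))*Y(-1) = (1267*((-4 + 20)/(-2 + 5)))*(1 - 1) = (1267*(16/3))*0 = (20272/3)*0 = 0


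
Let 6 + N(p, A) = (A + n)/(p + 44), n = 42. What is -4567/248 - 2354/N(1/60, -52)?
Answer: 733342895/2039304 ≈ 359.60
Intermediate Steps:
N(p, A) = -6 + (42 + A)/(44 + p) (N(p, A) = -6 + (A + 42)/(p + 44) = -6 + (42 + A)/(44 + p))
-4567/248 - 2354/N(1/60, -52) = -4567/248 - 2354*(44 + 1/60)/(-222 - 52 - 6/60) = -4567*1/248 - 2354*(44 + 1/60)/(-222 - 52 - 6*1/60) = -4567/248 - 2354*2641/(60*(-222 - 52 - 1/10)) = -4567/248 - 2354/((60/2641)*(-2741/10)) = -4567/248 - 2354/(-16446/2641) = -4567/248 - 2354*(-2641/16446) = -4567/248 + 3108457/8223 = 733342895/2039304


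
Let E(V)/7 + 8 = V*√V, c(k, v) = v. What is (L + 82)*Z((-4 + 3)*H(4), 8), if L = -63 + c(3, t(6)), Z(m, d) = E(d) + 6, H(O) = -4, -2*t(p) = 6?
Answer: -800 + 1792*√2 ≈ 1734.3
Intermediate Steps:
t(p) = -3 (t(p) = -½*6 = -3)
E(V) = -56 + 7*V^(3/2) (E(V) = -56 + 7*(V*√V) = -56 + 7*V^(3/2))
Z(m, d) = -50 + 7*d^(3/2) (Z(m, d) = (-56 + 7*d^(3/2)) + 6 = -50 + 7*d^(3/2))
L = -66 (L = -63 - 3 = -66)
(L + 82)*Z((-4 + 3)*H(4), 8) = (-66 + 82)*(-50 + 7*8^(3/2)) = 16*(-50 + 7*(16*√2)) = 16*(-50 + 112*√2) = -800 + 1792*√2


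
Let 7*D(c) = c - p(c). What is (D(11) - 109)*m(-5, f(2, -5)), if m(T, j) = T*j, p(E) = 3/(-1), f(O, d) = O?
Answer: 1070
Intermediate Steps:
p(E) = -3 (p(E) = 3*(-1) = -3)
D(c) = 3/7 + c/7 (D(c) = (c - 1*(-3))/7 = (c + 3)/7 = (3 + c)/7 = 3/7 + c/7)
(D(11) - 109)*m(-5, f(2, -5)) = ((3/7 + (⅐)*11) - 109)*(-5*2) = ((3/7 + 11/7) - 109)*(-10) = (2 - 109)*(-10) = -107*(-10) = 1070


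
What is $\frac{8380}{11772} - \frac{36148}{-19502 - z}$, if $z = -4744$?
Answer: $\frac{68650787}{21716397} \approx 3.1612$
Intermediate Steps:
$\frac{8380}{11772} - \frac{36148}{-19502 - z} = \frac{8380}{11772} - \frac{36148}{-19502 - -4744} = 8380 \cdot \frac{1}{11772} - \frac{36148}{-19502 + 4744} = \frac{2095}{2943} - \frac{36148}{-14758} = \frac{2095}{2943} - - \frac{18074}{7379} = \frac{2095}{2943} + \frac{18074}{7379} = \frac{68650787}{21716397}$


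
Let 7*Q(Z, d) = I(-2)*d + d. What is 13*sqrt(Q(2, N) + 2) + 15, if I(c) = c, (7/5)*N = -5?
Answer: 15 + 13*sqrt(123)/7 ≈ 35.597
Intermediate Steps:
N = -25/7 (N = (5/7)*(-5) = -25/7 ≈ -3.5714)
Q(Z, d) = -d/7 (Q(Z, d) = (-2*d + d)/7 = (-d)/7 = -d/7)
13*sqrt(Q(2, N) + 2) + 15 = 13*sqrt(-1/7*(-25/7) + 2) + 15 = 13*sqrt(25/49 + 2) + 15 = 13*sqrt(123/49) + 15 = 13*(sqrt(123)/7) + 15 = 13*sqrt(123)/7 + 15 = 15 + 13*sqrt(123)/7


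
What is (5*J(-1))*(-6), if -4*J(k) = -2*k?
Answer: 15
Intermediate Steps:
J(k) = k/2 (J(k) = -(-1)*k/2 = k/2)
(5*J(-1))*(-6) = (5*((½)*(-1)))*(-6) = (5*(-½))*(-6) = -5/2*(-6) = 15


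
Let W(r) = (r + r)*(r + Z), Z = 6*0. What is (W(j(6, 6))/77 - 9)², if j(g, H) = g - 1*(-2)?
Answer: 319225/5929 ≈ 53.841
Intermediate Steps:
Z = 0
j(g, H) = 2 + g (j(g, H) = g + 2 = 2 + g)
W(r) = 2*r² (W(r) = (r + r)*(r + 0) = (2*r)*r = 2*r²)
(W(j(6, 6))/77 - 9)² = ((2*(2 + 6)²)/77 - 9)² = ((2*8²)*(1/77) - 9)² = ((2*64)*(1/77) - 9)² = (128*(1/77) - 9)² = (128/77 - 9)² = (-565/77)² = 319225/5929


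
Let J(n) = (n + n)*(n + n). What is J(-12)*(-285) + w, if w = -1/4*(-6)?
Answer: -328317/2 ≈ -1.6416e+5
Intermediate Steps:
J(n) = 4*n**2 (J(n) = (2*n)*(2*n) = 4*n**2)
w = 3/2 (w = -1*1/4*(-6) = -1/4*(-6) = 3/2 ≈ 1.5000)
J(-12)*(-285) + w = (4*(-12)**2)*(-285) + 3/2 = (4*144)*(-285) + 3/2 = 576*(-285) + 3/2 = -164160 + 3/2 = -328317/2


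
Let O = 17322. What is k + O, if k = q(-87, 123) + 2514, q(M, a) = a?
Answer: 19959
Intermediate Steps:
k = 2637 (k = 123 + 2514 = 2637)
k + O = 2637 + 17322 = 19959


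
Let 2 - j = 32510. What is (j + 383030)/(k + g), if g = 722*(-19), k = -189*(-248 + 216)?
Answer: -175261/3835 ≈ -45.700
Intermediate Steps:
j = -32508 (j = 2 - 1*32510 = 2 - 32510 = -32508)
k = 6048 (k = -189*(-32) = 6048)
g = -13718
(j + 383030)/(k + g) = (-32508 + 383030)/(6048 - 13718) = 350522/(-7670) = 350522*(-1/7670) = -175261/3835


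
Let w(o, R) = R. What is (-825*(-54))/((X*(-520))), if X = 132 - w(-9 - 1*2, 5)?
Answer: -4455/6604 ≈ -0.67459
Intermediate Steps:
X = 127 (X = 132 - 1*5 = 132 - 5 = 127)
(-825*(-54))/((X*(-520))) = (-825*(-54))/((127*(-520))) = 44550/(-66040) = 44550*(-1/66040) = -4455/6604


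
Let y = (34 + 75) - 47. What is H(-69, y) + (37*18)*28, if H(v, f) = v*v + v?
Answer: 23340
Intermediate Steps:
y = 62 (y = 109 - 47 = 62)
H(v, f) = v + v² (H(v, f) = v² + v = v + v²)
H(-69, y) + (37*18)*28 = -69*(1 - 69) + (37*18)*28 = -69*(-68) + 666*28 = 4692 + 18648 = 23340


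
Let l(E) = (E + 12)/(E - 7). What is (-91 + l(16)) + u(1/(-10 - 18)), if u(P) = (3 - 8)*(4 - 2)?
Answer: -881/9 ≈ -97.889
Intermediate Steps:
l(E) = (12 + E)/(-7 + E)
u(P) = -10 (u(P) = -5*2 = -10)
(-91 + l(16)) + u(1/(-10 - 18)) = (-91 + (12 + 16)/(-7 + 16)) - 10 = (-91 + 28/9) - 10 = -791/9 - 10 = -881/9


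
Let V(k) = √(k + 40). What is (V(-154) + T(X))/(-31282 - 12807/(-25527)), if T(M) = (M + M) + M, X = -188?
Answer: 4799076/266174269 - 8509*I*√114/266174269 ≈ 0.01803 - 0.00034132*I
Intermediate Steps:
T(M) = 3*M (T(M) = 2*M + M = 3*M)
V(k) = √(40 + k)
(V(-154) + T(X))/(-31282 - 12807/(-25527)) = (√(40 - 154) + 3*(-188))/(-31282 - 12807/(-25527)) = (√(-114) - 564)/(-31282 - 12807*(-1/25527)) = (I*√114 - 564)/(-31282 + 4269/8509) = (-564 + I*√114)/(-266174269/8509) = (-564 + I*√114)*(-8509/266174269) = 4799076/266174269 - 8509*I*√114/266174269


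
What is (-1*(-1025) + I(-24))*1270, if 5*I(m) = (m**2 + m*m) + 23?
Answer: 1600200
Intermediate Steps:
I(m) = 23/5 + 2*m**2/5 (I(m) = ((m**2 + m*m) + 23)/5 = ((m**2 + m**2) + 23)/5 = (2*m**2 + 23)/5 = (23 + 2*m**2)/5 = 23/5 + 2*m**2/5)
(-1*(-1025) + I(-24))*1270 = (-1*(-1025) + (23/5 + (2/5)*(-24)**2))*1270 = (1025 + (23/5 + (2/5)*576))*1270 = (1025 + (23/5 + 1152/5))*1270 = (1025 + 235)*1270 = 1260*1270 = 1600200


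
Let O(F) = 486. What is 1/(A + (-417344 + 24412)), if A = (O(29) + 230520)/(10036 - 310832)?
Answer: -150398/59096302439 ≈ -2.5450e-6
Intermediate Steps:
A = -115503/150398 (A = (486 + 230520)/(10036 - 310832) = 231006/(-300796) = 231006*(-1/300796) = -115503/150398 ≈ -0.76798)
1/(A + (-417344 + 24412)) = 1/(-115503/150398 + (-417344 + 24412)) = 1/(-115503/150398 - 392932) = 1/(-59096302439/150398) = -150398/59096302439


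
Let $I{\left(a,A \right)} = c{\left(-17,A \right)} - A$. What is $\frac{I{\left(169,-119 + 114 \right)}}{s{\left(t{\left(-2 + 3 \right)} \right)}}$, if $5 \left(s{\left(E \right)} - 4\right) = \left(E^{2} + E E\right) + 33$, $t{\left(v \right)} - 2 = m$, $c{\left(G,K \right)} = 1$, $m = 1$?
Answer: $\frac{30}{71} \approx 0.42254$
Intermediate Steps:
$t{\left(v \right)} = 3$ ($t{\left(v \right)} = 2 + 1 = 3$)
$s{\left(E \right)} = \frac{53}{5} + \frac{2 E^{2}}{5}$ ($s{\left(E \right)} = 4 + \frac{\left(E^{2} + E E\right) + 33}{5} = 4 + \frac{\left(E^{2} + E^{2}\right) + 33}{5} = 4 + \frac{2 E^{2} + 33}{5} = 4 + \frac{33 + 2 E^{2}}{5} = 4 + \left(\frac{33}{5} + \frac{2 E^{2}}{5}\right) = \frac{53}{5} + \frac{2 E^{2}}{5}$)
$I{\left(a,A \right)} = 1 - A$
$\frac{I{\left(169,-119 + 114 \right)}}{s{\left(t{\left(-2 + 3 \right)} \right)}} = \frac{1 - \left(-119 + 114\right)}{\frac{53}{5} + \frac{2 \cdot 3^{2}}{5}} = \frac{1 - -5}{\frac{53}{5} + \frac{2}{5} \cdot 9} = \frac{1 + 5}{\frac{53}{5} + \frac{18}{5}} = \frac{6}{\frac{71}{5}} = 6 \cdot \frac{5}{71} = \frac{30}{71}$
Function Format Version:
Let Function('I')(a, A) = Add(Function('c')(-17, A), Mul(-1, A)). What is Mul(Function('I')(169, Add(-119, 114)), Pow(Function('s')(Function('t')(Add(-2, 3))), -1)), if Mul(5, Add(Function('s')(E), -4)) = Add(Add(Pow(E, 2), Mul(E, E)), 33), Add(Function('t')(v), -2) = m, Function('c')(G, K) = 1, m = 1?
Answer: Rational(30, 71) ≈ 0.42254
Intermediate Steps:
Function('t')(v) = 3 (Function('t')(v) = Add(2, 1) = 3)
Function('s')(E) = Add(Rational(53, 5), Mul(Rational(2, 5), Pow(E, 2))) (Function('s')(E) = Add(4, Mul(Rational(1, 5), Add(Add(Pow(E, 2), Mul(E, E)), 33))) = Add(4, Mul(Rational(1, 5), Add(Add(Pow(E, 2), Pow(E, 2)), 33))) = Add(4, Mul(Rational(1, 5), Add(Mul(2, Pow(E, 2)), 33))) = Add(4, Mul(Rational(1, 5), Add(33, Mul(2, Pow(E, 2))))) = Add(4, Add(Rational(33, 5), Mul(Rational(2, 5), Pow(E, 2)))) = Add(Rational(53, 5), Mul(Rational(2, 5), Pow(E, 2))))
Function('I')(a, A) = Add(1, Mul(-1, A))
Mul(Function('I')(169, Add(-119, 114)), Pow(Function('s')(Function('t')(Add(-2, 3))), -1)) = Mul(Add(1, Mul(-1, Add(-119, 114))), Pow(Add(Rational(53, 5), Mul(Rational(2, 5), Pow(3, 2))), -1)) = Mul(Add(1, Mul(-1, -5)), Pow(Add(Rational(53, 5), Mul(Rational(2, 5), 9)), -1)) = Mul(Add(1, 5), Pow(Add(Rational(53, 5), Rational(18, 5)), -1)) = Mul(6, Pow(Rational(71, 5), -1)) = Mul(6, Rational(5, 71)) = Rational(30, 71)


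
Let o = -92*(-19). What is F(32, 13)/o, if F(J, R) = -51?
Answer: -51/1748 ≈ -0.029176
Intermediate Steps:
o = 1748
F(32, 13)/o = -51/1748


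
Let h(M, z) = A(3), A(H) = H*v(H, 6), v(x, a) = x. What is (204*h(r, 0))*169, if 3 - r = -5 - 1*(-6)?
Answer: 310284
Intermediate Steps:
r = 2 (r = 3 - (-5 - 1*(-6)) = 3 - (-5 + 6) = 3 - 1*1 = 3 - 1 = 2)
A(H) = H² (A(H) = H*H = H²)
h(M, z) = 9 (h(M, z) = 3² = 9)
(204*h(r, 0))*169 = (204*9)*169 = 1836*169 = 310284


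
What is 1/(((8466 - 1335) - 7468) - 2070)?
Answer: -1/2407 ≈ -0.00041546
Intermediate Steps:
1/(((8466 - 1335) - 7468) - 2070) = 1/((7131 - 7468) - 2070) = 1/(-337 - 2070) = 1/(-2407) = -1/2407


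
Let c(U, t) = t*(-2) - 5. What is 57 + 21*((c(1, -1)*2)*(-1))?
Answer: 183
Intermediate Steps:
c(U, t) = -5 - 2*t (c(U, t) = -2*t - 5 = -5 - 2*t)
57 + 21*((c(1, -1)*2)*(-1)) = 57 + 21*(((-5 - 2*(-1))*2)*(-1)) = 57 + 21*(((-5 + 2)*2)*(-1)) = 57 + 21*(-3*2*(-1)) = 57 + 21*(-6*(-1)) = 57 + 21*6 = 57 + 126 = 183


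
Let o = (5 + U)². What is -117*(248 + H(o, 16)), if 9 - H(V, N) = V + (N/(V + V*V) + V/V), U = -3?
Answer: -146952/5 ≈ -29390.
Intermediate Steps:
o = 4 (o = (5 - 3)² = 2² = 4)
H(V, N) = 8 - V - N/(V + V²) (H(V, N) = 9 - (V + (N/(V + V*V) + V/V)) = 9 - (V + (N/(V + V²) + 1)) = 9 - (V + (1 + N/(V + V²))) = 9 - (1 + V + N/(V + V²)) = 9 + (-1 - V - N/(V + V²)) = 8 - V - N/(V + V²))
-117*(248 + H(o, 16)) = -117*(248 + (-1*16 - 1*4³ + 7*4² + 8*4)/(4*(1 + 4))) = -117*(248 + (¼)*(-16 - 1*64 + 7*16 + 32)/5) = -117*(248 + (¼)*(⅕)*(-16 - 64 + 112 + 32)) = -117*(248 + (¼)*(⅕)*64) = -117*(248 + 16/5) = -117*1256/5 = -146952/5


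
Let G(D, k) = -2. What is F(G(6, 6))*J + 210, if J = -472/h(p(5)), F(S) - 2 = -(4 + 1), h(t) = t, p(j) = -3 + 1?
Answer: -498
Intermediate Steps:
p(j) = -2
F(S) = -3 (F(S) = 2 - (4 + 1) = 2 - 1*5 = 2 - 5 = -3)
J = 236 (J = -472/(-2) = -472*(-½) = 236)
F(G(6, 6))*J + 210 = -3*236 + 210 = -708 + 210 = -498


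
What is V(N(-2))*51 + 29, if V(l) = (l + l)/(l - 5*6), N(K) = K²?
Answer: 173/13 ≈ 13.308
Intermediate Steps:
V(l) = 2*l/(-30 + l) (V(l) = (2*l)/(l - 30) = (2*l)/(-30 + l) = 2*l/(-30 + l))
V(N(-2))*51 + 29 = (2*(-2)²/(-30 + (-2)²))*51 + 29 = (2*4/(-30 + 4))*51 + 29 = (2*4/(-26))*51 + 29 = (2*4*(-1/26))*51 + 29 = -4/13*51 + 29 = -204/13 + 29 = 173/13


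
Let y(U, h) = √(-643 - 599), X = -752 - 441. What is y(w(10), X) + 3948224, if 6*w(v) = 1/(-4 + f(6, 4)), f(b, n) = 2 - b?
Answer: 3948224 + 3*I*√138 ≈ 3.9482e+6 + 35.242*I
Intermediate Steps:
X = -1193
w(v) = -1/48 (w(v) = 1/(6*(-4 + (2 - 1*6))) = 1/(6*(-4 + (2 - 6))) = 1/(6*(-4 - 4)) = (⅙)/(-8) = (⅙)*(-⅛) = -1/48)
y(U, h) = 3*I*√138 (y(U, h) = √(-1242) = 3*I*√138)
y(w(10), X) + 3948224 = 3*I*√138 + 3948224 = 3948224 + 3*I*√138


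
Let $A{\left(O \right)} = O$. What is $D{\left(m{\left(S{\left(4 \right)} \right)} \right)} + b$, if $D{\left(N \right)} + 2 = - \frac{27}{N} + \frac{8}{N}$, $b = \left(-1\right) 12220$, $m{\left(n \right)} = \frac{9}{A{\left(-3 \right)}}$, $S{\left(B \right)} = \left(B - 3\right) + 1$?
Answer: $- \frac{36647}{3} \approx -12216.0$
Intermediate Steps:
$S{\left(B \right)} = -2 + B$ ($S{\left(B \right)} = \left(-3 + B\right) + 1 = -2 + B$)
$m{\left(n \right)} = -3$ ($m{\left(n \right)} = \frac{9}{-3} = 9 \left(- \frac{1}{3}\right) = -3$)
$b = -12220$
$D{\left(N \right)} = -2 - \frac{19}{N}$ ($D{\left(N \right)} = -2 + \left(- \frac{27}{N} + \frac{8}{N}\right) = -2 - \frac{19}{N}$)
$D{\left(m{\left(S{\left(4 \right)} \right)} \right)} + b = \left(-2 - \frac{19}{-3}\right) - 12220 = \left(-2 - - \frac{19}{3}\right) - 12220 = \left(-2 + \frac{19}{3}\right) - 12220 = \frac{13}{3} - 12220 = - \frac{36647}{3}$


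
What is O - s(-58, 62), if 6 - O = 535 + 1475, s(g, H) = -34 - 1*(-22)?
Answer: -1992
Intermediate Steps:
s(g, H) = -12 (s(g, H) = -34 + 22 = -12)
O = -2004 (O = 6 - (535 + 1475) = 6 - 1*2010 = 6 - 2010 = -2004)
O - s(-58, 62) = -2004 - 1*(-12) = -2004 + 12 = -1992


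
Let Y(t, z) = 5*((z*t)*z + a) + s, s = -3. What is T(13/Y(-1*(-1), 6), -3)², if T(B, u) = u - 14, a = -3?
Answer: 289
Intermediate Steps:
Y(t, z) = -18 + 5*t*z² (Y(t, z) = 5*((z*t)*z - 3) - 3 = 5*((t*z)*z - 3) - 3 = 5*(t*z² - 3) - 3 = 5*(-3 + t*z²) - 3 = (-15 + 5*t*z²) - 3 = -18 + 5*t*z²)
T(B, u) = -14 + u
T(13/Y(-1*(-1), 6), -3)² = (-14 - 3)² = (-17)² = 289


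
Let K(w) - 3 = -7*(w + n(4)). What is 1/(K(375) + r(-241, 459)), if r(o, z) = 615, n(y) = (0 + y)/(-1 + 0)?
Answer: -1/1979 ≈ -0.00050531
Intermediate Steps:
n(y) = -y (n(y) = y/(-1) = y*(-1) = -y)
K(w) = 31 - 7*w (K(w) = 3 - 7*(w - 1*4) = 3 - 7*(w - 4) = 3 - 7*(-4 + w) = 3 + (28 - 7*w) = 31 - 7*w)
1/(K(375) + r(-241, 459)) = 1/((31 - 7*375) + 615) = 1/((31 - 2625) + 615) = 1/(-2594 + 615) = 1/(-1979) = -1/1979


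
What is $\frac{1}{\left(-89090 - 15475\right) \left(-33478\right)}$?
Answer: $\frac{1}{3500627070} \approx 2.8566 \cdot 10^{-10}$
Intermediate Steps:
$\frac{1}{\left(-89090 - 15475\right) \left(-33478\right)} = \frac{1}{-104565} \left(- \frac{1}{33478}\right) = \left(- \frac{1}{104565}\right) \left(- \frac{1}{33478}\right) = \frac{1}{3500627070}$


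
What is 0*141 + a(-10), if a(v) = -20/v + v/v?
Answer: 3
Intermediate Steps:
a(v) = 1 - 20/v (a(v) = -20/v + 1 = 1 - 20/v)
0*141 + a(-10) = 0*141 + (-20 - 10)/(-10) = 0 - ⅒*(-30) = 0 + 3 = 3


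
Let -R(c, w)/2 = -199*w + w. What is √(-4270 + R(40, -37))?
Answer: I*√18922 ≈ 137.56*I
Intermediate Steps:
R(c, w) = 396*w (R(c, w) = -2*(-199*w + w) = -(-396)*w = 396*w)
√(-4270 + R(40, -37)) = √(-4270 + 396*(-37)) = √(-4270 - 14652) = √(-18922) = I*√18922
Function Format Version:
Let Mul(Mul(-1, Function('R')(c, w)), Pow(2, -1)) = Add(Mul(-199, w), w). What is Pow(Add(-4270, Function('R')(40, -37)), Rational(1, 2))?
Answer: Mul(I, Pow(18922, Rational(1, 2))) ≈ Mul(137.56, I)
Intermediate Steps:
Function('R')(c, w) = Mul(396, w) (Function('R')(c, w) = Mul(-2, Add(Mul(-199, w), w)) = Mul(-2, Mul(-198, w)) = Mul(396, w))
Pow(Add(-4270, Function('R')(40, -37)), Rational(1, 2)) = Pow(Add(-4270, Mul(396, -37)), Rational(1, 2)) = Pow(Add(-4270, -14652), Rational(1, 2)) = Pow(-18922, Rational(1, 2)) = Mul(I, Pow(18922, Rational(1, 2)))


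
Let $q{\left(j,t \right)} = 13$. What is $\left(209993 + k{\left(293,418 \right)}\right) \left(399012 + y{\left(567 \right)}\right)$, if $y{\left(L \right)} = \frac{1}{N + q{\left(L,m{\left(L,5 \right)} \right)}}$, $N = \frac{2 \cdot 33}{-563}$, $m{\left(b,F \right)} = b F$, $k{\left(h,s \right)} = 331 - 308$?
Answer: $\frac{607793570343584}{7253} \approx 8.3799 \cdot 10^{10}$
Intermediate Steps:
$k{\left(h,s \right)} = 23$ ($k{\left(h,s \right)} = 331 - 308 = 23$)
$m{\left(b,F \right)} = F b$
$N = - \frac{66}{563}$ ($N = 66 \left(- \frac{1}{563}\right) = - \frac{66}{563} \approx -0.11723$)
$y{\left(L \right)} = \frac{563}{7253}$ ($y{\left(L \right)} = \frac{1}{- \frac{66}{563} + 13} = \frac{1}{\frac{7253}{563}} = \frac{563}{7253}$)
$\left(209993 + k{\left(293,418 \right)}\right) \left(399012 + y{\left(567 \right)}\right) = \left(209993 + 23\right) \left(399012 + \frac{563}{7253}\right) = 210016 \cdot \frac{2894034599}{7253} = \frac{607793570343584}{7253}$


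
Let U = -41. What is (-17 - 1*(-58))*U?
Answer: -1681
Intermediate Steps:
(-17 - 1*(-58))*U = (-17 - 1*(-58))*(-41) = (-17 + 58)*(-41) = 41*(-41) = -1681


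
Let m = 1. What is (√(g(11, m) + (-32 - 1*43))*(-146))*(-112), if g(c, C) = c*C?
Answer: 130816*I ≈ 1.3082e+5*I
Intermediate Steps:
g(c, C) = C*c
(√(g(11, m) + (-32 - 1*43))*(-146))*(-112) = (√(1*11 + (-32 - 1*43))*(-146))*(-112) = (√(11 + (-32 - 43))*(-146))*(-112) = (√(11 - 75)*(-146))*(-112) = (√(-64)*(-146))*(-112) = ((8*I)*(-146))*(-112) = -1168*I*(-112) = 130816*I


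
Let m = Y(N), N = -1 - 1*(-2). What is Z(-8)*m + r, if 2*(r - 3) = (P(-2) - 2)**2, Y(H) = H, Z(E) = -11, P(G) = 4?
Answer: -6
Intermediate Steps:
N = 1 (N = -1 + 2 = 1)
r = 5 (r = 3 + (4 - 2)**2/2 = 3 + (1/2)*2**2 = 3 + (1/2)*4 = 3 + 2 = 5)
m = 1
Z(-8)*m + r = -11*1 + 5 = -11 + 5 = -6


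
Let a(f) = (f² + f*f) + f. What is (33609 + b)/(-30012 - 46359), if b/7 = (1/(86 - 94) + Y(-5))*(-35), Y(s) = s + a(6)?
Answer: -126037/610968 ≈ -0.20629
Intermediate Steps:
a(f) = f + 2*f² (a(f) = (f² + f²) + f = 2*f² + f = f + 2*f²)
Y(s) = 78 + s (Y(s) = s + 6*(1 + 2*6) = s + 6*(1 + 12) = s + 6*13 = s + 78 = 78 + s)
b = -142835/8 (b = 7*((1/(86 - 94) + (78 - 5))*(-35)) = 7*((1/(-8) + 73)*(-35)) = 7*((-⅛ + 73)*(-35)) = 7*((583/8)*(-35)) = 7*(-20405/8) = -142835/8 ≈ -17854.)
(33609 + b)/(-30012 - 46359) = (33609 - 142835/8)/(-30012 - 46359) = (126037/8)/(-76371) = (126037/8)*(-1/76371) = -126037/610968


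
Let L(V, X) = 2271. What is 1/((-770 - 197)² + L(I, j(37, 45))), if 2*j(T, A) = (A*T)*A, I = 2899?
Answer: 1/937360 ≈ 1.0668e-6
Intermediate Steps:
j(T, A) = T*A²/2 (j(T, A) = ((A*T)*A)/2 = (T*A²)/2 = T*A²/2)
1/((-770 - 197)² + L(I, j(37, 45))) = 1/((-770 - 197)² + 2271) = 1/((-967)² + 2271) = 1/(935089 + 2271) = 1/937360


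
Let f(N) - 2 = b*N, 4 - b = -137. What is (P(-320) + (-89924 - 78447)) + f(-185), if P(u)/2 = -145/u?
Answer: -6222499/32 ≈ -1.9445e+5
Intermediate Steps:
b = 141 (b = 4 - 1*(-137) = 4 + 137 = 141)
P(u) = -290/u (P(u) = 2*(-145/u) = -290/u)
f(N) = 2 + 141*N
(P(-320) + (-89924 - 78447)) + f(-185) = (-290/(-320) + (-89924 - 78447)) + (2 + 141*(-185)) = (-290*(-1/320) - 168371) + (2 - 26085) = (29/32 - 168371) - 26083 = -5387843/32 - 26083 = -6222499/32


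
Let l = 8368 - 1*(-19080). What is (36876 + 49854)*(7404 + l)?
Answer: 3022713960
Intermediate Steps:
l = 27448 (l = 8368 + 19080 = 27448)
(36876 + 49854)*(7404 + l) = (36876 + 49854)*(7404 + 27448) = 86730*34852 = 3022713960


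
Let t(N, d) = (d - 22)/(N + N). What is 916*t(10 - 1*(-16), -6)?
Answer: -6412/13 ≈ -493.23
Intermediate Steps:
t(N, d) = (-22 + d)/(2*N) (t(N, d) = (-22 + d)/((2*N)) = (-22 + d)*(1/(2*N)) = (-22 + d)/(2*N))
916*t(10 - 1*(-16), -6) = 916*((-22 - 6)/(2*(10 - 1*(-16)))) = 916*((1/2)*(-28)/(10 + 16)) = 916*((1/2)*(-28)/26) = 916*((1/2)*(1/26)*(-28)) = 916*(-7/13) = -6412/13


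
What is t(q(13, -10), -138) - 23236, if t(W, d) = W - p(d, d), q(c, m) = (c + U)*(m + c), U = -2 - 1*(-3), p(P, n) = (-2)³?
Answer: -23186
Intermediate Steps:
p(P, n) = -8
U = 1 (U = -2 + 3 = 1)
q(c, m) = (1 + c)*(c + m) (q(c, m) = (c + 1)*(m + c) = (1 + c)*(c + m))
t(W, d) = 8 + W (t(W, d) = W - 1*(-8) = W + 8 = 8 + W)
t(q(13, -10), -138) - 23236 = (8 + (13 - 10 + 13² + 13*(-10))) - 23236 = (8 + (13 - 10 + 169 - 130)) - 23236 = (8 + 42) - 23236 = 50 - 23236 = -23186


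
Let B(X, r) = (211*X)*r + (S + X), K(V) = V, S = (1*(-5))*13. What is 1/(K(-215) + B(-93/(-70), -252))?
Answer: -70/4964503 ≈ -1.4100e-5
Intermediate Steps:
S = -65 (S = -5*13 = -65)
B(X, r) = -65 + X + 211*X*r (B(X, r) = (211*X)*r + (-65 + X) = 211*X*r + (-65 + X) = -65 + X + 211*X*r)
1/(K(-215) + B(-93/(-70), -252)) = 1/(-215 + (-65 - 93/(-70) + 211*(-93/(-70))*(-252))) = 1/(-215 + (-65 - 93*(-1/70) + 211*(-93*(-1/70))*(-252))) = 1/(-215 + (-65 + 93/70 + 211*(93/70)*(-252))) = 1/(-215 + (-65 + 93/70 - 353214/5)) = 1/(-215 - 4949453/70) = 1/(-4964503/70) = -70/4964503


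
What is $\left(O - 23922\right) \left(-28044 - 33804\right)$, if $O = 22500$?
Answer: $87947856$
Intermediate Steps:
$\left(O - 23922\right) \left(-28044 - 33804\right) = \left(22500 - 23922\right) \left(-28044 - 33804\right) = \left(-1422\right) \left(-61848\right) = 87947856$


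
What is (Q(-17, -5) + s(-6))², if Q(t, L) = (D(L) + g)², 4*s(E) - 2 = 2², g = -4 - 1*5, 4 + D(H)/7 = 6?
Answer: 2809/4 ≈ 702.25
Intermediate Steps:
D(H) = 14 (D(H) = -28 + 7*6 = -28 + 42 = 14)
g = -9 (g = -4 - 5 = -9)
s(E) = 3/2 (s(E) = ½ + (¼)*2² = ½ + (¼)*4 = ½ + 1 = 3/2)
Q(t, L) = 25 (Q(t, L) = (14 - 9)² = 5² = 25)
(Q(-17, -5) + s(-6))² = (25 + 3/2)² = (53/2)² = 2809/4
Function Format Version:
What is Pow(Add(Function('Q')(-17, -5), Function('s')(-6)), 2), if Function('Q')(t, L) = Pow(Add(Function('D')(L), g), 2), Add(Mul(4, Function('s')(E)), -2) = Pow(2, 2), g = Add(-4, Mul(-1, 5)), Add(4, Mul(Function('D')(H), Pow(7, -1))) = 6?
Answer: Rational(2809, 4) ≈ 702.25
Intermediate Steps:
Function('D')(H) = 14 (Function('D')(H) = Add(-28, Mul(7, 6)) = Add(-28, 42) = 14)
g = -9 (g = Add(-4, -5) = -9)
Function('s')(E) = Rational(3, 2) (Function('s')(E) = Add(Rational(1, 2), Mul(Rational(1, 4), Pow(2, 2))) = Add(Rational(1, 2), Mul(Rational(1, 4), 4)) = Add(Rational(1, 2), 1) = Rational(3, 2))
Function('Q')(t, L) = 25 (Function('Q')(t, L) = Pow(Add(14, -9), 2) = Pow(5, 2) = 25)
Pow(Add(Function('Q')(-17, -5), Function('s')(-6)), 2) = Pow(Add(25, Rational(3, 2)), 2) = Pow(Rational(53, 2), 2) = Rational(2809, 4)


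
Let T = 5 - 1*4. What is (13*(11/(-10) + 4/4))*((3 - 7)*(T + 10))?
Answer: 286/5 ≈ 57.200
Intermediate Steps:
T = 1 (T = 5 - 4 = 1)
(13*(11/(-10) + 4/4))*((3 - 7)*(T + 10)) = (13*(11/(-10) + 4/4))*((3 - 7)*(1 + 10)) = (13*(11*(-1/10) + 4*(1/4)))*(-4*11) = (13*(-11/10 + 1))*(-44) = (13*(-1/10))*(-44) = -13/10*(-44) = 286/5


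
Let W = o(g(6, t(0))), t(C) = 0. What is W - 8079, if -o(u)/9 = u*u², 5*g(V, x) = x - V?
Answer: -1007931/125 ≈ -8063.4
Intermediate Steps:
g(V, x) = -V/5 + x/5 (g(V, x) = (x - V)/5 = -V/5 + x/5)
o(u) = -9*u³ (o(u) = -9*u*u² = -9*u³)
W = 1944/125 (W = -9*(-⅕*6 + (⅕)*0)³ = -9*(-6/5 + 0)³ = -9*(-6/5)³ = -9*(-216/125) = 1944/125 ≈ 15.552)
W - 8079 = 1944/125 - 8079 = -1007931/125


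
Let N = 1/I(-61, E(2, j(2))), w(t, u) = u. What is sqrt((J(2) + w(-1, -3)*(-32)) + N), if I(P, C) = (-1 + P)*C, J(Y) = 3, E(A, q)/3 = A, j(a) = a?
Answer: sqrt(3424911)/186 ≈ 9.9497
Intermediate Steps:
E(A, q) = 3*A
I(P, C) = C*(-1 + P)
N = -1/372 (N = 1/((3*2)*(-1 - 61)) = 1/(6*(-62)) = 1/(-372) = -1/372 ≈ -0.0026882)
sqrt((J(2) + w(-1, -3)*(-32)) + N) = sqrt((3 - 3*(-32)) - 1/372) = sqrt((3 + 96) - 1/372) = sqrt(99 - 1/372) = sqrt(36827/372) = sqrt(3424911)/186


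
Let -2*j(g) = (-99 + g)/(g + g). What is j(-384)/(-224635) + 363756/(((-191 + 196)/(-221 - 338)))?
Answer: -935468891024147/23002624 ≈ -4.0668e+7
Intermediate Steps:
j(g) = -(-99 + g)/(4*g) (j(g) = -(-99 + g)/(2*(g + g)) = -(-99 + g)/(2*(2*g)) = -(-99 + g)*1/(2*g)/2 = -(-99 + g)/(4*g))
j(-384)/(-224635) + 363756/(((-191 + 196)/(-221 - 338))) = ((¼)*(99 - 1*(-384))/(-384))/(-224635) + 363756/(((-191 + 196)/(-221 - 338))) = ((¼)*(-1/384)*(99 + 384))*(-1/224635) + 363756/((5/(-559))) = ((¼)*(-1/384)*483)*(-1/224635) + 363756/((5*(-1/559))) = -161/512*(-1/224635) + 363756/(-5/559) = 161/115013120 + 363756*(-559/5) = 161/115013120 - 203339604/5 = -935468891024147/23002624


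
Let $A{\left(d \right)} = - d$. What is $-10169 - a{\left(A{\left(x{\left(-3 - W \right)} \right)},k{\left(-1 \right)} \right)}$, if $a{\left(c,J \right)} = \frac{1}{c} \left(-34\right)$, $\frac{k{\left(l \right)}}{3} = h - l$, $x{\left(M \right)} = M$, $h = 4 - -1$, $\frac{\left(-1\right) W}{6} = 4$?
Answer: $- \frac{213583}{21} \approx -10171.0$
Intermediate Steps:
$W = -24$ ($W = \left(-6\right) 4 = -24$)
$h = 5$ ($h = 4 + 1 = 5$)
$k{\left(l \right)} = 15 - 3 l$ ($k{\left(l \right)} = 3 \left(5 - l\right) = 15 - 3 l$)
$a{\left(c,J \right)} = - \frac{34}{c}$
$-10169 - a{\left(A{\left(x{\left(-3 - W \right)} \right)},k{\left(-1 \right)} \right)} = -10169 - - \frac{34}{\left(-1\right) \left(-3 - -24\right)} = -10169 - - \frac{34}{\left(-1\right) \left(-3 + 24\right)} = -10169 - - \frac{34}{\left(-1\right) 21} = -10169 - - \frac{34}{-21} = -10169 - \left(-34\right) \left(- \frac{1}{21}\right) = -10169 - \frac{34}{21} = - \frac{213583}{21}$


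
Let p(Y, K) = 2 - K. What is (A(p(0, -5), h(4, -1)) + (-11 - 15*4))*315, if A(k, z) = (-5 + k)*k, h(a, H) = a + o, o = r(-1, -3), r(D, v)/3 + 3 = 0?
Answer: -17955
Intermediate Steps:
r(D, v) = -9 (r(D, v) = -9 + 3*0 = -9 + 0 = -9)
o = -9
h(a, H) = -9 + a (h(a, H) = a - 9 = -9 + a)
A(k, z) = k*(-5 + k)
(A(p(0, -5), h(4, -1)) + (-11 - 15*4))*315 = ((2 - 1*(-5))*(-5 + (2 - 1*(-5))) + (-11 - 15*4))*315 = ((2 + 5)*(-5 + (2 + 5)) + (-11 - 60))*315 = (7*(-5 + 7) - 71)*315 = (7*2 - 71)*315 = (14 - 71)*315 = -57*315 = -17955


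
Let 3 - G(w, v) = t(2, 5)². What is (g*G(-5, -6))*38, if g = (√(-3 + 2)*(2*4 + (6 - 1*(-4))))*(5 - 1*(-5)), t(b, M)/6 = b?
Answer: -964440*I ≈ -9.6444e+5*I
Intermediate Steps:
t(b, M) = 6*b
G(w, v) = -141 (G(w, v) = 3 - (6*2)² = 3 - 1*12² = 3 - 1*144 = 3 - 144 = -141)
g = 180*I (g = (√(-1)*(8 + (6 + 4)))*(5 + 5) = (I*(8 + 10))*10 = (I*18)*10 = (18*I)*10 = 180*I ≈ 180.0*I)
(g*G(-5, -6))*38 = ((180*I)*(-141))*38 = -25380*I*38 = -964440*I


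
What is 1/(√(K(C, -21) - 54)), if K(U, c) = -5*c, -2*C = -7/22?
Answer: √51/51 ≈ 0.14003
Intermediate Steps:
C = 7/44 (C = -(-7)/(2*22) = -½*(-7/22) = 7/44 ≈ 0.15909)
1/(√(K(C, -21) - 54)) = 1/(√(-5*(-21) - 54)) = 1/(√(105 - 54)) = 1/(√51) = √51/51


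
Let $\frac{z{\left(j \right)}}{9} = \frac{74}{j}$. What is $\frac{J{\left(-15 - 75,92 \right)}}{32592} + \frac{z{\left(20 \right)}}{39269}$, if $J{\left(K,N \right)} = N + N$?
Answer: $\frac{2597128}{399954765} \approx 0.0064936$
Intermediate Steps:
$z{\left(j \right)} = \frac{666}{j}$ ($z{\left(j \right)} = 9 \frac{74}{j} = \frac{666}{j}$)
$J{\left(K,N \right)} = 2 N$
$\frac{J{\left(-15 - 75,92 \right)}}{32592} + \frac{z{\left(20 \right)}}{39269} = \frac{2 \cdot 92}{32592} + \frac{666 \cdot \frac{1}{20}}{39269} = 184 \cdot \frac{1}{32592} + 666 \cdot \frac{1}{20} \cdot \frac{1}{39269} = \frac{23}{4074} + \frac{333}{10} \cdot \frac{1}{39269} = \frac{23}{4074} + \frac{333}{392690} = \frac{2597128}{399954765}$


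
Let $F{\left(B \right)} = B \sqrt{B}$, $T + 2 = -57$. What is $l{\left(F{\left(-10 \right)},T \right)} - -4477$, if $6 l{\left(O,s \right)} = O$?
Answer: $4477 - \frac{5 i \sqrt{10}}{3} \approx 4477.0 - 5.2705 i$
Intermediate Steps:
$T = -59$ ($T = -2 - 57 = -59$)
$F{\left(B \right)} = B^{\frac{3}{2}}$
$l{\left(O,s \right)} = \frac{O}{6}$
$l{\left(F{\left(-10 \right)},T \right)} - -4477 = \frac{\left(-10\right)^{\frac{3}{2}}}{6} - -4477 = \frac{\left(-10\right) i \sqrt{10}}{6} + 4477 = - \frac{5 i \sqrt{10}}{3} + 4477 = 4477 - \frac{5 i \sqrt{10}}{3}$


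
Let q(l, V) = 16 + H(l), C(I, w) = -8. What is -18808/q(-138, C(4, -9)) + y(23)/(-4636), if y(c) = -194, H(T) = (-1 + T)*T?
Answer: -20867369/22250482 ≈ -0.93784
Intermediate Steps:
H(T) = T*(-1 + T)
q(l, V) = 16 + l*(-1 + l)
-18808/q(-138, C(4, -9)) + y(23)/(-4636) = -18808/(16 - 138*(-1 - 138)) - 194/(-4636) = -18808/(16 - 138*(-139)) - 194*(-1/4636) = -18808/(16 + 19182) + 97/2318 = -18808/19198 + 97/2318 = -18808*1/19198 + 97/2318 = -9404/9599 + 97/2318 = -20867369/22250482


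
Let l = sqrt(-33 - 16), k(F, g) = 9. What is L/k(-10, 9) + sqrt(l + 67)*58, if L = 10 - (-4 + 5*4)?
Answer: -2/3 + 58*sqrt(67 + 7*I) ≈ 474.73 + 24.767*I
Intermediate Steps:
l = 7*I (l = sqrt(-49) = 7*I ≈ 7.0*I)
L = -6 (L = 10 - (-4 + 20) = 10 - 1*16 = 10 - 16 = -6)
L/k(-10, 9) + sqrt(l + 67)*58 = -6/9 + sqrt(7*I + 67)*58 = -6*1/9 + sqrt(67 + 7*I)*58 = -2/3 + 58*sqrt(67 + 7*I)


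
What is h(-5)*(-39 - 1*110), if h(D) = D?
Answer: 745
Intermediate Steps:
h(-5)*(-39 - 1*110) = -5*(-39 - 1*110) = -5*(-39 - 110) = -5*(-149) = 745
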